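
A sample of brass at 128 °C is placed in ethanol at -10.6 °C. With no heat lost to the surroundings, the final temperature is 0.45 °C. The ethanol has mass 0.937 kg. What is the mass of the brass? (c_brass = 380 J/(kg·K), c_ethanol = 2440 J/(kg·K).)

m ≈ 0.521 kg

Let T be the final temperature. ΣQ_i = 0:
m×380×(0.45 − 128) + 0.937×2440×(0.45 − (-10.6)) = 0
-48469 m = -25263
m = -25263/-48469 ≈ 0.5212 kg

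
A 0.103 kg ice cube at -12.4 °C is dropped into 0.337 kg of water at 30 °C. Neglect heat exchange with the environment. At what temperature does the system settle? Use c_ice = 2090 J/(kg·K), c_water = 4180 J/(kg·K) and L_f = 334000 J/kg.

T_f ≈ 2.8 °C

Taking heat into each body as positive, Σ m c ΔT = 0:
warm ice to 0 °C: 0.103·2090·(0 − (-12.4)) = 2669.3
  melt ice: 0.103·334000 = 34402
  meltwater 0→T: 0.103·4180·T = 430.54 T
  water cools: 0.337·4180·(T − 30) = 1408.7(T − 30)
1839.2 T = 42260 − 37071 = 5188.5
T ≈ 2.82 °C — above 0 °C, consistent with complete melting.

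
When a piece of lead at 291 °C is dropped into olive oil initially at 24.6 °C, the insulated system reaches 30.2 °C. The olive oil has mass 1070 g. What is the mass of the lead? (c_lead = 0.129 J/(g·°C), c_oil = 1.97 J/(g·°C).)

Heat lost by the lead = heat gained by the oil:
m×0.129×(291 − 30.2) = 1070×1.97×(30.2 − 24.6)
33.64 m = 11804  ⇒  m ≈ 350.9 g

m ≈ 351 g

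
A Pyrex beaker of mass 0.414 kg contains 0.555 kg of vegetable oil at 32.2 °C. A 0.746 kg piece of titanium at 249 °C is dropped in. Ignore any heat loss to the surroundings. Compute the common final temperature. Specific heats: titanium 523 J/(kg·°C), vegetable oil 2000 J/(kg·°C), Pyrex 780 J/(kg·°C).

T_f is the heat-capacity-weighted average of the initial temperatures:
T_f = (390.16·249 + 1110·32.2 + 322.92·32.2) / (390.16 + 1110 + 322.92)
    = 143289 / 1823.1 ≈ 78.60 °C

T_f ≈ 78.6 °C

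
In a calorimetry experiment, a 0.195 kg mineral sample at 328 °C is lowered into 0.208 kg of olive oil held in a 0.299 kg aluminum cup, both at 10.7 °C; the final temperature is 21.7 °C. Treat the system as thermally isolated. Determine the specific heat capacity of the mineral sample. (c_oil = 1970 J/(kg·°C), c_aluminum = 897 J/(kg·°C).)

c ≈ 125 J/(kg·°C)

Setting the total heat transfer to zero:
0.195×c×(21.7 − 328) + 0.208×1970×(21.7 − 10.7) + 0.299×897×(21.7 − 10.7) = 0
-59.73 c = -7457.6
c = -7457.6/-59.73 ≈ 124.9 J/(kg·°C)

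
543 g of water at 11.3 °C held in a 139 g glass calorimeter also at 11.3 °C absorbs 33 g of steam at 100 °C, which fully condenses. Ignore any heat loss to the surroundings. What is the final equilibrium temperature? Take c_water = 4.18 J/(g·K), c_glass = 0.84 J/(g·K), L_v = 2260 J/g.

T_f ≈ 45.7 °C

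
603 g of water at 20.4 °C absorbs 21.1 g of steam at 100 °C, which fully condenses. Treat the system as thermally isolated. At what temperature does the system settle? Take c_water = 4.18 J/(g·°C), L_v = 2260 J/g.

Let T be the final temperature. ΣQ_i = 0:
latent heat released on condensation: 21.1·2260 = 47686; condensate cools 100→T: 21.1·4.18·(T − 100) = 88.2(T − 100); water warms: 603·4.18·(T − 20.4) = 2520.5(T − 20.4)
2608.7 T = 47686 + 8819.8 + 51419 = 107925
T ≈ 41.37 °C, under the boiling point, so the assumption holds.

T_f ≈ 41.4 °C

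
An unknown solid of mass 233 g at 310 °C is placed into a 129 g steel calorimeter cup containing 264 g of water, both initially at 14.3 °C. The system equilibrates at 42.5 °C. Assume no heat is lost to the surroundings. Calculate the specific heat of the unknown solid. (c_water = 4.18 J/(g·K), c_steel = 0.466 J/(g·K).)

c ≈ 0.526 J/(g·K)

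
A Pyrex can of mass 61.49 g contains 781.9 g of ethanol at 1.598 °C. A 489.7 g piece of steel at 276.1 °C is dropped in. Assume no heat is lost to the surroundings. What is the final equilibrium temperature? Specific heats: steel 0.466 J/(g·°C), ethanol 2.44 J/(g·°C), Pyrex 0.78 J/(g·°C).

T_f ≈ 30.3 °C

With ΣQ=0 the equilibrium temperature is the m·c-weighted mean:
T_f = (228.2·276.1 + 1907.8·1.598 + 47.96·1.598) / (228.2 + 1907.8 + 47.96)
    = 66131 / 2184 ≈ 30.28 °C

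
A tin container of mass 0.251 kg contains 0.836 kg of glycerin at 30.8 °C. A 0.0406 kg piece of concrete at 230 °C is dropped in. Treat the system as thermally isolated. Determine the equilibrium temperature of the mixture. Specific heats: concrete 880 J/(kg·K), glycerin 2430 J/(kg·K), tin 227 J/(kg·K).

T_f ≈ 34.2 °C

Conservation of energy gives ΣQ = 0:
0.0406*880*(T − 230) + 0.836*2430*(T − 30.8) + 0.251*227*(T − 30.8) = 0
2124.2 T = 72542
T = 72542 / 2124.2 = 34.2 °C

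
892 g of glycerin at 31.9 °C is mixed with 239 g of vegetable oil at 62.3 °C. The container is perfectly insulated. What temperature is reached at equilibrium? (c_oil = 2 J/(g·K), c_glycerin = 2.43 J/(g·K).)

Set heat shed by the hot body equal to heat absorbed by the cold body:
239·2·(62.3 − T) = 892·2.43·(T − 31.9)
478(62.3 − T) = 2167.6(T − 31.9)
2645.6 T = 98925  ⇒  T ≈ 37.39 °C

T_f ≈ 37.4 °C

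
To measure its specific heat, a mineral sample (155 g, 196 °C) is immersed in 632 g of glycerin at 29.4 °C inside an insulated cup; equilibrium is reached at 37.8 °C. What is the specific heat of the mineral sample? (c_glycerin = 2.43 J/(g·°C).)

Taking heat into each body as positive, Σ m c ΔT = 0:
155·c·(37.8 − 196) + 632·2.43·(37.8 − 29.4) = 0
-24521 c = -12900
c = -12900/-24521 ≈ 0.5261 J/(g·°C)

c ≈ 0.526 J/(g·°C)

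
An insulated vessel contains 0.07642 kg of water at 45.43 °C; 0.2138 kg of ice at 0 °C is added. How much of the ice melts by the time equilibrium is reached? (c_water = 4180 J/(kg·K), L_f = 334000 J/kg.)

Water can give up m c ΔT = 0.07642·4180·45.43 = 14512 J before reaching 0 °C.
To melt every bit of ice: 0.2138·334000 = 71409 J.
Since 14512 < 71409 J, not all the ice melts; equilibrium is at 0 °C.
m_melted·334000 = 14512  ⇒  m_melted ≈ 0.04345 kg.

m_melted ≈ 0.0434 kg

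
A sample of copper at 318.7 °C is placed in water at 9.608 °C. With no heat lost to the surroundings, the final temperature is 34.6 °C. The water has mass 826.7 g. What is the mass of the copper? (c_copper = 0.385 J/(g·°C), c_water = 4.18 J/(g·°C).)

Heat lost by the copper = heat gained by the water:
m×0.385×(318.7 − 34.6) = 826.7×4.18×(34.6 − 9.608)
109.38 m = 86363  ⇒  m ≈ 789.6 g

m ≈ 790 g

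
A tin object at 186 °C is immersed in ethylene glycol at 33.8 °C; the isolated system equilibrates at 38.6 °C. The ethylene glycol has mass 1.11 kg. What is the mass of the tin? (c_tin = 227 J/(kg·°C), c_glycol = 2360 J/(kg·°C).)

Heat lost by the tin = heat gained by the glycol:
m×227×(186 − 38.6) = 1.11×2360×(38.6 − 33.8)
33460 m = 12574  ⇒  m ≈ 0.3758 kg

m ≈ 0.376 kg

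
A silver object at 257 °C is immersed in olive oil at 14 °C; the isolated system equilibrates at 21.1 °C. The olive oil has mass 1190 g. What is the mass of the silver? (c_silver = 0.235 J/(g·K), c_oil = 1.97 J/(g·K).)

m ≈ 300 g

Heat lost by the silver = heat gained by the oil:
m×0.235×(257 − 21.1) = 1190×1.97×(21.1 − 14)
55.44 m = 16645  ⇒  m ≈ 300.2 g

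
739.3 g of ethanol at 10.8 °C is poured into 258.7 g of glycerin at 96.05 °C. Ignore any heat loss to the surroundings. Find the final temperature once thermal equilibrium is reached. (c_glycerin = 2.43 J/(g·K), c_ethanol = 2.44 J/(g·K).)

T_f ≈ 32.8 °C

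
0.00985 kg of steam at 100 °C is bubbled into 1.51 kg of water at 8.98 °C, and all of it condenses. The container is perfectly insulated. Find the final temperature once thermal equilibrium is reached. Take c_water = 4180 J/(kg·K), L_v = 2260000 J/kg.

T_f ≈ 13.1 °C

Taking heat into each body as positive, Σ m c ΔT = 0:
steam→water at 100 °C releases m L_v = 0.00985×2260000 = 22261
  condensed water 100 °C→T: 41.17(T − 100)
  original water: 6311.8(T − 8.98)
6353 T = 22261 + 4117.3 + 56680 = 83058
T ≈ 13.07 °C (< 100 °C, so full condensation is consistent).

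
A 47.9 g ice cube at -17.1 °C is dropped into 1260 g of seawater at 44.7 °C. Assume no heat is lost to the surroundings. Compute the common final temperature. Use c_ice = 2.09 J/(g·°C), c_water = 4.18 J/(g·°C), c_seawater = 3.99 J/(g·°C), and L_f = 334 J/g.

T_f ≈ 39.6 °C

Heat gained plus heat lost sum to zero:
ice -17.1→0 °C: 47.9·2.09·17.1 = 1711.9; latent heat to melt: 47.9·334 = 15999; meltwater 0→T: 47.9·4.18·T = 200.22 T; seawater: 5027.4(T − 44.7)
5227.6 T = 224725 − 17710 = 207014
T ≈ 39.60 °C (positive, so assuming full melt was valid).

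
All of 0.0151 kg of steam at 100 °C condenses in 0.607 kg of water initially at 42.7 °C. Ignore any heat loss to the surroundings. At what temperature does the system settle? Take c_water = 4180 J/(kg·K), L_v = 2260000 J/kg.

T_f ≈ 57.2 °C

Net heat exchanged in the isolated system is zero:
latent heat released on condensation: 0.0151·2260000 = 34126; condensed water 100 °C→T: 63.12(T − 100); water warms: 0.607·4180·(T − 42.7) = 2537.3(T − 42.7)
2600.4 T = 34126 + 6311.8 + 108341 = 148779
T ≈ 57.21 °C (< 100 °C, so full condensation is consistent).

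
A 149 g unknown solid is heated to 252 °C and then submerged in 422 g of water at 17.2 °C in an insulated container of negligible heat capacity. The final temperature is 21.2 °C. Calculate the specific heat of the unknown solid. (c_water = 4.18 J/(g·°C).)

c ≈ 0.205 J/(g·°C)

m_s c (T_s − T_f) = m_water c_water (T_f − T_0):
149×c×(252 − 21.2) = 422×4.18×(21.2 − 17.2)
34389 c = 7055.8  ⇒  c ≈ 0.2052 J/(g·°C)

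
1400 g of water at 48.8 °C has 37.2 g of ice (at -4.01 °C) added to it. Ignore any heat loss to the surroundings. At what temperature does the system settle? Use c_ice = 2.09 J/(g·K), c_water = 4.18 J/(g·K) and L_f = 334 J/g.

Taking heat into each body as positive, Σ m c ΔT = 0:
warm ice to 0 °C: 37.2·2.09·(0 − (-4.01)) = 311.77; latent heat to melt: 37.2·334 = 12425; warm the meltwater: 155.5 T; water cools: 1400·4.18·(T − 48.8) = 5852(T − 48.8)
6007.5 T = 285578 − 12737 = 272841
T ≈ 45.42 °C. Since T > 0 °C, the all-ice-melts assumption holds.

T_f ≈ 45.4 °C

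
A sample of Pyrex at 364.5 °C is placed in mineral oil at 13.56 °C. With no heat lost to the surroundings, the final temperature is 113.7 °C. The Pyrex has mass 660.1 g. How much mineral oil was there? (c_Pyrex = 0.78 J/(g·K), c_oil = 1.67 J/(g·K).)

m ≈ 772 g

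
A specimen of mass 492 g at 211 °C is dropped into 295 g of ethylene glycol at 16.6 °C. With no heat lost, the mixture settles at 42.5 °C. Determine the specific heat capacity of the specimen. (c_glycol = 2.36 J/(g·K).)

c ≈ 0.218 J/(g·K)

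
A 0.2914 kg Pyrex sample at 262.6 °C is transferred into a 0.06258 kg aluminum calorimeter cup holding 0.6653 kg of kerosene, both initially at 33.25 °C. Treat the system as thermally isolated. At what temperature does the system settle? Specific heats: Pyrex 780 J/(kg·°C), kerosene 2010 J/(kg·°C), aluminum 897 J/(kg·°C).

T_f ≈ 65.4 °C

Setting the total heat transfer to zero:
0.2914×780×(T − 262.6) + 0.6653×2010×(T − 33.25) + 0.06258×897×(T − 33.25) = 0
227.29(T − 262.6) + 1337.3(T − 33.25) + 56.13(T − 33.25) = 0
(227.29 + 1337.3 + 56.13) T = 227.29×262.6 + 1337.3×33.25 + 56.13×33.25
T = 106017/1620.7 ≈ 65.42 °C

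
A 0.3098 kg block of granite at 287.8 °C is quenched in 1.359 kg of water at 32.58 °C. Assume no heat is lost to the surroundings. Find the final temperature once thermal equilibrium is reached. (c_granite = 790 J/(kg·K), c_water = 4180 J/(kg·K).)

T_f ≈ 43.1 °C

Net heat exchanged in the isolated system is zero:
0.3098*790*(T − 287.8) + 1.359*4180*(T − 32.58) = 0
244.74(T − 287.8) + 5680.6(T − 32.58) = 0
(244.74 + 5680.6) T = 244.74*287.8 + 5680.6*32.58
T ≈ 43.12 °C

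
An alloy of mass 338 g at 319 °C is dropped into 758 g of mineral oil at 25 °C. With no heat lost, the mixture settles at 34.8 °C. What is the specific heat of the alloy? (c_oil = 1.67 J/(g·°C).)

c ≈ 0.129 J/(g·°C)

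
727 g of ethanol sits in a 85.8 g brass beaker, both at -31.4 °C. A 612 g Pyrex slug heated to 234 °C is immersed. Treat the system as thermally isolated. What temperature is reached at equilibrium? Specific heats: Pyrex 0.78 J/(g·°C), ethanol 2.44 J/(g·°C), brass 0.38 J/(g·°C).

T_f ≈ 24.1 °C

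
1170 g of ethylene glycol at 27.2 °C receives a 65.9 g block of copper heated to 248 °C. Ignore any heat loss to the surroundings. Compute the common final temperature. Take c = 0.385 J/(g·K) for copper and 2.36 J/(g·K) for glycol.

Setting the total heat transfer to zero:
65.9×0.385×(T − 248) + 1170×2.36×(T − 27.2) = 0
25.37(T − 248) + 2761.2(T − 27.2) = 0
2786.6 T = 81397
T = 81397 / 2786.6 = 29.2 °C

T_f ≈ 29.2 °C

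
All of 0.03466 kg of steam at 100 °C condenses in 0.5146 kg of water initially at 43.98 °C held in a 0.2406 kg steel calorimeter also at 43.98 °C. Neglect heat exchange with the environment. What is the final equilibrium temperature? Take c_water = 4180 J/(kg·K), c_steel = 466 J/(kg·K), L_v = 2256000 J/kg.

Energy balance with sensible and latent terms:
latent heat released on condensation: 0.03466×2256000 = 78193
  condensed water 100 °C→T: 144.88(T − 100)
  water warms: 0.5146×4180×(T − 43.98) = 2151(T − 43.98)
  steel cup: 0.2406×466×(T − 43.98) = 112.12(T − 43.98)
2408 T = 78193 + 14488 + 99533 = 192214
T ≈ 79.82 °C — below 100 °C, confirming all the steam condensed.

T_f ≈ 79.8 °C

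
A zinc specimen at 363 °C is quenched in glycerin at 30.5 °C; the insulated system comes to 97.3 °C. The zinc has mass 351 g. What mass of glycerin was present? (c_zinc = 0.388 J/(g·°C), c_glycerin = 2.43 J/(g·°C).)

m ≈ 223 g

Let T be the final temperature. ΣQ_i = 0:
351×0.388×(97.3 − 363) + m×2.43×(97.3 − 30.5) = 0
162.32 m = 36185
m = 36185/162.32 ≈ 222.9 g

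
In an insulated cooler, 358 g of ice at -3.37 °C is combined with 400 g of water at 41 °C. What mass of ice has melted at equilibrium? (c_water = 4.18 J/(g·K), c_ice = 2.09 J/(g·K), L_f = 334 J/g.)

Water can give up m c ΔT = 400·4.18·41 = 68552 J before reaching 0 °C.
Warming the ice to 0 °C takes 358·2.09·3.37 = 2521.5 J, leaving 66030 J for melting.
Melting all 358 g of ice would need 358·334 = 119572 J.
That's not enough to melt it all — equilibrium is at 0 °C with ice remaining.
m_melt = 66030 / L_f = 197.7 g.

m_melted ≈ 198 g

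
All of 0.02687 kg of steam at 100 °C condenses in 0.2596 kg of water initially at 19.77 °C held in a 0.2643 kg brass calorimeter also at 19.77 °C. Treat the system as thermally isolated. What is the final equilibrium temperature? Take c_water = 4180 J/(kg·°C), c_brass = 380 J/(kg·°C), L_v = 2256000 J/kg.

Let T be the final temperature. ΣQ_i = 0:
latent heat released on condensation: 0.02687×2256000 = 60619; condensate cools 100→T: 0.02687×4180×(T − 100) = 112.32(T − 100); original water: 1085.1(T − 19.77); brass cup: 0.2643×380×(T − 19.77) = 100.43(T − 19.77)
1297.9 T = 60619 + 11232 + 23439 = 95289
T ≈ 73.42 °C, under the boiling point, so the assumption holds.

T_f ≈ 73.4 °C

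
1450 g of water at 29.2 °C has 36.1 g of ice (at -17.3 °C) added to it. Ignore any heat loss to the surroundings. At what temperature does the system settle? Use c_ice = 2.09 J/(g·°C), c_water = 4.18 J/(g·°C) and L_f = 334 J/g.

T_f ≈ 26.3 °C

Energy balance with sensible and latent terms:
ice -17.3→0 °C: 36.1·2.09·17.3 = 1305.3; fusion: m_ice L_f = 36.1·334 = 12057; meltwater 0→T: 36.1·4.18·T = 150.9 T; water cools: 1450·4.18·(T − 29.2) = 6061(T − 29.2)
6211.9 T = 176981 − 13363 = 163619
T ≈ 26.34 °C — above 0 °C, consistent with complete melting.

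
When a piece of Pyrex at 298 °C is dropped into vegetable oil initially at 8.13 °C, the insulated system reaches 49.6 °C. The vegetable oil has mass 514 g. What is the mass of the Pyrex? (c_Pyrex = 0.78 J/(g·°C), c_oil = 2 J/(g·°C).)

m ≈ 220 g

Heat lost by the Pyrex = heat gained by the oil:
m×0.78×(298 − 49.6) = 514×2×(49.6 − 8.13)
193.75 m = 42631  ⇒  m ≈ 220 g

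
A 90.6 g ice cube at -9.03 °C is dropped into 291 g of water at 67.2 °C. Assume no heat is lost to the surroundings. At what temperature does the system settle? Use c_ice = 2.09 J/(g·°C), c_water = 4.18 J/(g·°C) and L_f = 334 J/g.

T_f ≈ 31.2 °C

Energy balance with sensible and latent terms:
warm ice to 0 °C: 90.6·2.09·(0 − (-9.03)) = 1709.9
  melt ice: 90.6·334 = 30260
  meltwater 0→T: 90.6·4.18·T = 378.71 T
  water cools: 291·4.18·(T − 67.2) = 1216.4(T − 67.2)
1595.1 T = 81741 − 31970 = 49770
T ≈ 31.20 °C — above 0 °C, consistent with complete melting.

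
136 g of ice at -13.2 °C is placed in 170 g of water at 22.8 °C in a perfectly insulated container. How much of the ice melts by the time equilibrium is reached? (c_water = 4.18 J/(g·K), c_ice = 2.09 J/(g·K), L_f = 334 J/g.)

Water can give up m c ΔT = 170×4.18×22.8 = 16202 J before reaching 0 °C.
Warming the ice to 0 °C takes 136×2.09×13.2 = 3752 J, leaving 12450 J for melting.
Melting all 136 g of ice would need 136×334 = 45424 J.
That's not enough to melt it all — equilibrium is at 0 °C with ice remaining.
m_melted×334 = 12450  ⇒  m_melted ≈ 37.27 g.

m_melted ≈ 37.3 g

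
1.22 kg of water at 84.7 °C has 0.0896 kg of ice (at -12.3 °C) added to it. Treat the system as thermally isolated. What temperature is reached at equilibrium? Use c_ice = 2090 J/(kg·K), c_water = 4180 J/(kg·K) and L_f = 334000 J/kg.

T_f ≈ 73.0 °C

Heat gained plus heat lost sum to zero:
ice -12.3→0 °C: 0.0896×2090×12.3 = 2303.3
  latent heat to melt: 0.0896×334000 = 29926
  meltwater 0→T: 0.0896×4180×T = 374.53 T
  water: 5099.6(T − 84.7)
5474.1 T = 431936 − 32230 = 399706
T ≈ 73.02 °C — above 0 °C, consistent with complete melting.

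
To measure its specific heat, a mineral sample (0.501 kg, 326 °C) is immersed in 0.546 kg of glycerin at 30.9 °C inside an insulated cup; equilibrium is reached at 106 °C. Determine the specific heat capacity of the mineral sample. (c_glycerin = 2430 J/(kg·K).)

c ≈ 904 J/(kg·K)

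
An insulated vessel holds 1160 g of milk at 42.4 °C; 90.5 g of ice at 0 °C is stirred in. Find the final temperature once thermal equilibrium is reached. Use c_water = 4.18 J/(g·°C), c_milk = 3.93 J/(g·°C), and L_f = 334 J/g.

Energy conservation, ΣQ = 0:
melt ice: 90.5×334 = 30227
  warm the meltwater: 378.29 T
  milk cools: 1160×3.93×(T − 42.4) = 4558.8(T − 42.4)
4937.1 T = 193293 − 30227 = 163066
T ≈ 33.03 °C. Since T > 0 °C, the all-ice-melts assumption holds.

T_f ≈ 33.0 °C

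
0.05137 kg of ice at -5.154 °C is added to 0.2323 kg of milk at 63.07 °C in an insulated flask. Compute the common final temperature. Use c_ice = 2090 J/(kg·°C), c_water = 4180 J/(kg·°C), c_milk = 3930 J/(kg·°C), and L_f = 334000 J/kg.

T_f ≈ 35.4 °C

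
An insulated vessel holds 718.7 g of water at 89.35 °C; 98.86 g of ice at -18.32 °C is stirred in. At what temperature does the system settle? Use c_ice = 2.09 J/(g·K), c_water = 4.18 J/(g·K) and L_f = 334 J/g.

Conservation of energy gives ΣQ = 0:
ice -18.32→0 °C: 98.86·2.09·18.32 = 3785.2; fusion: m_ice L_f = 98.86·334 = 33019; meltwater 0→T: 98.86·4.18·T = 413.23 T; water cools: 718.7·4.18·(T − 89.35) = 3004.2(T − 89.35)
3417.4 T = 268422 − 36804 = 231618
T ≈ 67.78 °C. Since T > 0 °C, the all-ice-melts assumption holds.

T_f ≈ 67.8 °C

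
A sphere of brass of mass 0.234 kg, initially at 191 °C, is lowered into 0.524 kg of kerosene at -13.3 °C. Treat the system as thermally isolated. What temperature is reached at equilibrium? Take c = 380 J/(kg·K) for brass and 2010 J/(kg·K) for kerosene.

T_f ≈ 2.6 °C

Net heat exchanged in the isolated system is zero:
0.234×380×(T − 191) + 0.524×2010×(T − (-13.3)) = 0
1142.2 T = 2975.6
T ≈ 2.61 °C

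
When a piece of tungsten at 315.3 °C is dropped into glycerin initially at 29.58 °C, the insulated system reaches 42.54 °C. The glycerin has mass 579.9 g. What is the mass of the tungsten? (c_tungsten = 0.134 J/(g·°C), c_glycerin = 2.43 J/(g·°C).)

Conservation of energy gives ΣQ = 0:
m×0.134×(42.54 − 315.3) + 579.9×2.43×(42.54 − 29.58) = 0
-36.55 m = -18263
m = -18263/-36.55 ≈ 499.7 g

m ≈ 500 g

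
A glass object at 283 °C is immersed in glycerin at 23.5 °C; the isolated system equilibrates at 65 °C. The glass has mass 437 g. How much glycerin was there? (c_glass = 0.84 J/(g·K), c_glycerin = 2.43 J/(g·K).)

m ≈ 794 g

Heat lost by the glass = heat gained by the glycerin:
437×0.84×(283 − 65) = m×2.43×(65 − 23.5)
100.85 m = 80023  ⇒  m ≈ 793.5 g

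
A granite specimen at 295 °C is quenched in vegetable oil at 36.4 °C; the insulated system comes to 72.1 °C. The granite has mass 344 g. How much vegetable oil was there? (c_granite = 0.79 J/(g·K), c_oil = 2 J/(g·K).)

m ≈ 848 g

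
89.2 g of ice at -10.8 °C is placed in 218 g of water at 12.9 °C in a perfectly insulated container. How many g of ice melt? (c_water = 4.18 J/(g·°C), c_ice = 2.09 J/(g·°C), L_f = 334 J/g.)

Cooling the water to 0 °C releases 218×4.18×12.9 = 11755 J.
Of that, 89.2×2.09×10.8 = 2013.4 J goes to bring the ice to 0 °C, leaving 9741.6 J.
Fully melting the ice requires m_ice L_f = 89.2×334 = 29793 J.
9741.6 J < 29793 J, so only part of the ice melts and the system sits at 0 °C.
m_melted×334 = 9741.6  ⇒  m_melted ≈ 29.17 g.

m_melted ≈ 29.2 g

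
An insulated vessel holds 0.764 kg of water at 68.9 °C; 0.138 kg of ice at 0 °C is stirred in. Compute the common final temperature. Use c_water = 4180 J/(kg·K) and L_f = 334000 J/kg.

Setting the total heat transfer to zero:
fusion: m_ice L_f = 0.138×334000 = 46092; meltwater 0→T: 0.138×4180×T = 576.84 T; water cools: 0.764×4180×(T − 68.9) = 3193.5(T − 68.9)
3770.4 T = 220034 − 46092 = 173942
T ≈ 46.13 °C — above 0 °C, consistent with complete melting.

T_f ≈ 46.1 °C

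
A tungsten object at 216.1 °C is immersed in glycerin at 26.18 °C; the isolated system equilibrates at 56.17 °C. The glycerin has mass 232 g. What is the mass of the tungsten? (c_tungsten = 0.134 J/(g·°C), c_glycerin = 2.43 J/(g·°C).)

m ≈ 789 g

|Q_tungsten| = |Q_glycerin|:
m×0.134×(216.1 − 56.17) = 232×2.43×(56.17 − 26.18)
21.43 m = 16907  ⇒  m ≈ 788.9 g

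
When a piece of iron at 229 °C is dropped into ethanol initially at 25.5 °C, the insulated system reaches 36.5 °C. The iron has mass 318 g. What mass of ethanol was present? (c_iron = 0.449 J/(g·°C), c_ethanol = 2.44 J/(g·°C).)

Setting the total heat transfer to zero:
318·0.449·(36.5 − 229) + m·2.44·(36.5 − 25.5) = 0
26.84 m = 27486
m = 27486/26.84 ≈ 1024 g

m ≈ 1020 g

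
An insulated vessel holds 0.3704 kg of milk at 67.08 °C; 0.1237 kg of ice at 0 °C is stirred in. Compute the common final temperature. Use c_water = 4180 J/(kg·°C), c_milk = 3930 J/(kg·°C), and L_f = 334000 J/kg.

T_f ≈ 28.6 °C

Let T be the final temperature. ΣQ_i = 0:
fusion: m_ice L_f = 0.1237×334000 = 41316; warm the meltwater: 517.07 T; milk: 1455.7(T − 67.08)
1972.7 T = 97646 − 41316 = 56331
T ≈ 28.55 °C (positive, so assuming full melt was valid).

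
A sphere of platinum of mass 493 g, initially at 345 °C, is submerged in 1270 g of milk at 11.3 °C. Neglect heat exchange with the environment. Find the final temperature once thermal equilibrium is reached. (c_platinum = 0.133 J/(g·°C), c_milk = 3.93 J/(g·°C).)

T_f ≈ 15.6 °C

T_f = Σ m_i c_i T_i / Σ m_i c_i:
T_f = (65.57*345 + 4991.1*11.3) / (65.57 + 4991.1)
    = 79021 / 5056.7 ≈ 15.63 °C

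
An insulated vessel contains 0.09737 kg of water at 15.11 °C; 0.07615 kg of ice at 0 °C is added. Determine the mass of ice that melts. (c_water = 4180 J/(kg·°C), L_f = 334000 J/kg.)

Water can give up m c ΔT = 0.09737×4180×15.11 = 6149.9 J before reaching 0 °C.
To melt every bit of ice: 0.07615×334000 = 25434 J.
6149.9 J < 25434 J, so only part of the ice melts and the system sits at 0 °C.
Mass melted = 6149.9/334000 ≈ 0.01841 kg.

m_melted ≈ 0.0184 kg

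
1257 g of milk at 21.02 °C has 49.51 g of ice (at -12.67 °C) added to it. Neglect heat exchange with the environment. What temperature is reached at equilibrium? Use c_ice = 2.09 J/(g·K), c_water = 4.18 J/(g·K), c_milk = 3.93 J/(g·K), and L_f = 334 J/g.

Energy conservation, ΣQ = 0:
ice -12.67→0 °C: 49.51·2.09·12.67 = 1311; latent heat to melt: 49.51·334 = 16536; warm the meltwater: 206.95 T; milk cools: 1257·3.93·(T − 21.02) = 4940(T − 21.02)
5147 T = 103839 − 17847 = 85992
T ≈ 16.71 °C (positive, so assuming full melt was valid).

T_f ≈ 16.7 °C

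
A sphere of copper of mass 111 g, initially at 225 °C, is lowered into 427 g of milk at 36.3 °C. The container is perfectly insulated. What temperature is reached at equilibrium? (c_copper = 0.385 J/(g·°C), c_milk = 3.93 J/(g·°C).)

T_f ≈ 41.0 °C

T_f is the heat-capacity-weighted average of the initial temperatures:
T_f = (42.73·225 + 1678.1·36.3) / (42.73 + 1678.1)
    = 70531 / 1720.8 ≈ 40.99 °C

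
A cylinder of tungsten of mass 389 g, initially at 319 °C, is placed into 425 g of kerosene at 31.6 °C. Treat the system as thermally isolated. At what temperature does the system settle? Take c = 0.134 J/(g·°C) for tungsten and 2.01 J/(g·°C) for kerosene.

T_f ≈ 48.1 °C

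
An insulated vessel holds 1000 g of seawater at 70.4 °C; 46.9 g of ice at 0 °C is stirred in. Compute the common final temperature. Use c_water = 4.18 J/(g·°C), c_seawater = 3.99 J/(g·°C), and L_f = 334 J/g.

Setting the total heat transfer to zero:
melt ice: 46.9×334 = 15665; warm the meltwater: 196.04 T; seawater cools: 1000×3.99×(T − 70.4) = 3990(T − 70.4)
4186 T = 280896 − 15665 = 265231
T ≈ 63.36 °C (positive, so assuming full melt was valid).

T_f ≈ 63.4 °C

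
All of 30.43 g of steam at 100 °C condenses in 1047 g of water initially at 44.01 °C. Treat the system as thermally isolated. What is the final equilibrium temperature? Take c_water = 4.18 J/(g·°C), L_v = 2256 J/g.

T_f ≈ 60.8 °C

Sum of m c ΔT and latent-heat terms is zero:
steam→water at 100 °C releases m L_v = 30.43×2256 = 68650
  condensed water 100 °C→T: 127.2(T − 100)
  water warms: 1047×4.18×(T − 44.01) = 4376.5(T − 44.01)
4503.7 T = 68650 + 12720 + 192608 = 273978
T ≈ 60.83 °C, under the boiling point, so the assumption holds.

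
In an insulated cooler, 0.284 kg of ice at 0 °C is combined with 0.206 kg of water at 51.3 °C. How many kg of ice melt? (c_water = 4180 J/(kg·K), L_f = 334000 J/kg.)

Heat available from the water dropping to 0 °C: 0.206×4180×51.3 = 44173 J.
Melting all 0.284 kg of ice would need 0.284×334000 = 94856 J.
44173 J < 94856 J, so only part of the ice melts and the system sits at 0 °C.
m_melt = 44173 / L_f = 0.1323 kg.

m_melted ≈ 0.132 kg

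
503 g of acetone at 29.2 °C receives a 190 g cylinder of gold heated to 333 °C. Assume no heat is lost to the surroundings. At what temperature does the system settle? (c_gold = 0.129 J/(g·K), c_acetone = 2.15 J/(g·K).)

|Q_gold| = |Q_acetone|:
190*0.129*(333 − T) = 503*2.15*(T − 29.2)
24.51(333 − T) = 1081.5(T − 29.2)
1106 T = 39740  ⇒  T ≈ 35.93 °C

T_f ≈ 35.9 °C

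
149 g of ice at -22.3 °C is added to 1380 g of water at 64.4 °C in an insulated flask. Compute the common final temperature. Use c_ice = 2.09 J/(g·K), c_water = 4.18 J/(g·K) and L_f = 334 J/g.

T_f ≈ 49.3 °C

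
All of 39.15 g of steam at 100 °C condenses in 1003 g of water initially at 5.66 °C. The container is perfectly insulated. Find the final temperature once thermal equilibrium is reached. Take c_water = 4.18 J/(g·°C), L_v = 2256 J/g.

T_f ≈ 29.5 °C

Energy balance with sensible and latent terms:
latent heat released on condensation: 39.15×2256 = 88322; condensate cools 100→T: 39.15×4.18×(T − 100) = 163.65(T − 100); water warms: 1003×4.18×(T − 5.66) = 4192.5(T − 5.66)
4356.2 T = 88322 + 16365 + 23730 = 128417
T ≈ 29.48 °C, under the boiling point, so the assumption holds.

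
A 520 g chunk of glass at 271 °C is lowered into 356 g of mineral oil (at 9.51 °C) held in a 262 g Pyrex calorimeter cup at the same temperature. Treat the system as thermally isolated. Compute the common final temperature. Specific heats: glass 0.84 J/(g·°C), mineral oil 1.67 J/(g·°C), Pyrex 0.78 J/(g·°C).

T_f ≈ 101.9 °C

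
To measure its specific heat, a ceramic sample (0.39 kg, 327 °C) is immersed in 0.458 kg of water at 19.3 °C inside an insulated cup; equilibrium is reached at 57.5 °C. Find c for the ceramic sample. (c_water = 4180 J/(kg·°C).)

c ≈ 696 J/(kg·°C)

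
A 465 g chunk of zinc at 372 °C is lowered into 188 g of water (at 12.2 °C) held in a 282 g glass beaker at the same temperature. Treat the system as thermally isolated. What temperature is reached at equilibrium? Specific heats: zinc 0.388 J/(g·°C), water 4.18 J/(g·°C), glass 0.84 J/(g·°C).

T_f ≈ 66.2 °C

Net heat exchanged in the isolated system is zero:
465*0.388*(T − 372) + 188*4.18*(T − 12.2) + 282*0.84*(T − 12.2) = 0
(180.42 + 785.84 + 236.88) T = 180.42*372 + 785.84*12.2 + 236.88*12.2
T = 79593/1203.1 ≈ 66.15 °C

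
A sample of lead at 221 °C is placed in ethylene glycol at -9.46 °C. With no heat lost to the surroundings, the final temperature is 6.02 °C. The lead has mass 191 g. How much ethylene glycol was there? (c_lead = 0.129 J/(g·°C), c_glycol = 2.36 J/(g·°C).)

|Q_lead| = |Q_glycol|:
191·0.129·(221 − 6.02) = m·2.36·(6.02 − (-9.46))
36.53 m = 5296.9  ⇒  m ≈ 145 g

m ≈ 145 g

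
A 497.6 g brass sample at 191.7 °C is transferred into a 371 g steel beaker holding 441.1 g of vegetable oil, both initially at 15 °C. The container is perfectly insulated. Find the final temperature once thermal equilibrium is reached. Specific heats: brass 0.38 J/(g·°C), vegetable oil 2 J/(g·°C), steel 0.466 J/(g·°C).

Energy conservation, ΣQ = 0:
497.6×0.38×(T − 191.7) + 441.1×2×(T − 15) + 371×0.466×(T − 15) = 0
1244.2 T = 52074
T ≈ 41.85 °C

T_f ≈ 41.9 °C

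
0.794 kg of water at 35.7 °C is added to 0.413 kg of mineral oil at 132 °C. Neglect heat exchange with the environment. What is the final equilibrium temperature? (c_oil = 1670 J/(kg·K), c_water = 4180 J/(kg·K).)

Heat lost by the oil equals heat gained by the water:
0.413*1670*(132 − T) = 0.794*4180*(T − 35.7)
689.71(132 − T) = 3318.9(T − 35.7)
4008.6 T = 209527  ⇒  T ≈ 52.27 °C

T_f ≈ 52.3 °C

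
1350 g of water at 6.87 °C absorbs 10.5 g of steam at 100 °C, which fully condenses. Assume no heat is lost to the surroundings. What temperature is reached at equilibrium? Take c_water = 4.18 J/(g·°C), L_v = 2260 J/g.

T_f ≈ 11.8 °C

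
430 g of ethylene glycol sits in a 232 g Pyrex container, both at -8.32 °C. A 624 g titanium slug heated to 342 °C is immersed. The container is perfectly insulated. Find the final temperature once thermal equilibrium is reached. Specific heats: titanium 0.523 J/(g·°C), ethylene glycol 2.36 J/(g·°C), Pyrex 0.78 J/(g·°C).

Setting the total heat transfer to zero:
624*0.523*(T − 342) + 430*2.36*(T − (-8.32)) + 232*0.78*(T − (-8.32)) = 0
326.35(T − 342) + 1014.8(T − (-8.32)) + 180.96(T − (-8.32)) = 0
(326.35 + 1014.8 + 180.96) T = 326.35*342 + 1014.8*(-8.32) + 180.96*(-8.32)
T = 101664 / 1522.1 = 66.8 °C

T_f ≈ 66.8 °C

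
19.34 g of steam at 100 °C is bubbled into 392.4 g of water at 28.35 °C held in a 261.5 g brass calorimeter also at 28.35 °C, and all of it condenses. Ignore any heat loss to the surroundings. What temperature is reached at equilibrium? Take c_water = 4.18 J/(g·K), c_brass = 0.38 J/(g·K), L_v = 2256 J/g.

Heat gained plus heat lost sum to zero:
steam→water at 100 °C releases m L_v = 19.34·2256 = 43631; condensate cools 100→T: 19.34·4.18·(T − 100) = 80.84(T − 100); original water: 1640.2(T − 28.35); brass cup: 261.5·0.38·(T − 28.35) = 99.37(T − 28.35)
1820.4 T = 43631 + 8084.1 + 49318 = 101033
T ≈ 55.50 °C, under the boiling point, so the assumption holds.

T_f ≈ 55.5 °C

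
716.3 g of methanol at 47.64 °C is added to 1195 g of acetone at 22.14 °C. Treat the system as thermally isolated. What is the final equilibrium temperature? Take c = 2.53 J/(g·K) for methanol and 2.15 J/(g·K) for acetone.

T_f ≈ 32.7 °C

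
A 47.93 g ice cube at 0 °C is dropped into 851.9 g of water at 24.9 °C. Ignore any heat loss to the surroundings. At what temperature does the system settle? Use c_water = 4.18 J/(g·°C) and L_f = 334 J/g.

T_f ≈ 19.3 °C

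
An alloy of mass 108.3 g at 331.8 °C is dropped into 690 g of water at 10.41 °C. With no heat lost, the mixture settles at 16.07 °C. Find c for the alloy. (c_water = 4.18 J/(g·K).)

c ≈ 0.477 J/(g·K)

m_s c (T_s − T_f) = m_water c_water (T_f − T_0):
108.3·c·(331.8 − 16.07) = 690·4.18·(16.07 − 10.41)
34194 c = 16325  ⇒  c ≈ 0.4774 J/(g·K)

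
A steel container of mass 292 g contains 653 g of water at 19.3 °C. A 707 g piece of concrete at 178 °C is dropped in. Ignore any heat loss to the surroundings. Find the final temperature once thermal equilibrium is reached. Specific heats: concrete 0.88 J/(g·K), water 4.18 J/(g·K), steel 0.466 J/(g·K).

Energy conservation, ΣQ = 0:
707*0.88*(T − 178) + 653*4.18*(T − 19.3) + 292*0.466*(T − 19.3) = 0
3487.8 T = 166051
T = 166051 / 3487.8 = 47.6 °C

T_f ≈ 47.6 °C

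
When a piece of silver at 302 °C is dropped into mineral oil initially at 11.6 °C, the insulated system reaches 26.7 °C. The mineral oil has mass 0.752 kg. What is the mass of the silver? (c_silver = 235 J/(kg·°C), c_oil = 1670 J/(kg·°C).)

m ≈ 0.293 kg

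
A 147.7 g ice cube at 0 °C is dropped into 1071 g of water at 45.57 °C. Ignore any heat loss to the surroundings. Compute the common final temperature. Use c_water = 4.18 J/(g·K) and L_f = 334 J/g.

Let T be the final temperature. ΣQ_i = 0:
melt ice: 147.7·334 = 49332
  meltwater 0→T: 147.7·4.18·T = 617.39 T
  water: 4476.8(T − 45.57)
5094.2 T = 204007 − 49332 = 154675
T ≈ 30.36 °C. Since T > 0 °C, the all-ice-melts assumption holds.

T_f ≈ 30.4 °C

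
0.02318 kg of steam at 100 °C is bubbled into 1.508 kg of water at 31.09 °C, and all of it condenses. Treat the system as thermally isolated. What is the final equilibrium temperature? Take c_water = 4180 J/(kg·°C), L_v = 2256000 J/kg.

T_f ≈ 40.3 °C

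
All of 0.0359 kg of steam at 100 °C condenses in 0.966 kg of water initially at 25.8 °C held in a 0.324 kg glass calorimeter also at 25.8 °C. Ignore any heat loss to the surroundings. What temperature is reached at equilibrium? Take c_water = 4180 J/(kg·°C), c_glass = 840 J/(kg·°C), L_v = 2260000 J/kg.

T_f ≈ 46.5 °C

Energy conservation, ΣQ = 0:
condense steam: −0.0359·2260000 = −81134
  condensate cools 100→T: 0.0359·4180·(T − 100) = 150.06(T − 100)
  water warms: 0.966·4180·(T − 25.8) = 4037.9(T − 25.8)
  glass cup: 0.324·840·(T − 25.8) = 272.16(T − 25.8)
4460.1 T = 81134 + 15006 + 111199 = 207339
T ≈ 46.49 °C, under the boiling point, so the assumption holds.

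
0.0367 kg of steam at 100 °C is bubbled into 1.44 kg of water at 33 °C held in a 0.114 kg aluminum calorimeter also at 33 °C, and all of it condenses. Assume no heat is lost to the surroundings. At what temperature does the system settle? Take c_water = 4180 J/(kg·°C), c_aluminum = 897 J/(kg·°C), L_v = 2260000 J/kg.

T_f ≈ 47.9 °C

Energy balance with sensible and latent terms:
latent heat released on condensation: 0.0367·2260000 = 82942
  condensed water 100 °C→T: 153.41(T − 100)
  original water: 6019.2(T − 33)
  cup: 102.26(T − 33)
6274.9 T = 82942 + 15341 + 202008 = 300291
T ≈ 47.86 °C — below 100 °C, confirming all the steam condensed.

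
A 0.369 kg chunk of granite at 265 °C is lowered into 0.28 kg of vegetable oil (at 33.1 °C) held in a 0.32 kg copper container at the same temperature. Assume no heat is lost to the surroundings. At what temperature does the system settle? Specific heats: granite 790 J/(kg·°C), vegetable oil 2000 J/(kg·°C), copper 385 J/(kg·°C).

T_f ≈ 102.5 °C

Let T be the final temperature. ΣQ_i = 0:
0.369×790×(T − 265) + 0.28×2000×(T − 33.1) + 0.32×385×(T − 33.1) = 0
974.71 T = 99864
T = 99864/974.71 ≈ 102.46 °C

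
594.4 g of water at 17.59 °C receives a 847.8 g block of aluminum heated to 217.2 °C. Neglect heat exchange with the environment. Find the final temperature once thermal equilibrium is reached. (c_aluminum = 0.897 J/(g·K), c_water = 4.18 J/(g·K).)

T_f ≈ 64.4 °C

Heat lost by the aluminum equals heat gained by the water:
847.8*0.897*(217.2 − T) = 594.4*4.18*(T − 17.59)
760.48(217.2 − T) = 2484.6(T − 17.59)
3245.1 T = 208879  ⇒  T ≈ 64.37 °C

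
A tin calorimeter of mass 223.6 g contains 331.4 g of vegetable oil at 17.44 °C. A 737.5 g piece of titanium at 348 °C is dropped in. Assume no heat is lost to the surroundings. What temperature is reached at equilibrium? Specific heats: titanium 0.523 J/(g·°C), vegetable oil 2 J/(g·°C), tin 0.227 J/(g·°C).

Let T be the final temperature. ΣQ_i = 0:
737.5×0.523×(T − 348) + 331.4×2×(T − 17.44) + 223.6×0.227×(T − 17.44) = 0
1099.3 T = 146672
T ≈ 133.43 °C

T_f ≈ 133.4 °C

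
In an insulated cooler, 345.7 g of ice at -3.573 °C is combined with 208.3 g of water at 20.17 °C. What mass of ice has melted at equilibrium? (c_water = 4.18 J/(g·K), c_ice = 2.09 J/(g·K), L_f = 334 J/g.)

Heat available from the water dropping to 0 °C: 208.3·4.18·20.17 = 17562 J.
Of that, 345.7·2.09·3.573 = 2581.5 J goes to bring the ice to 0 °C, leaving 14980 J.
Fully melting the ice requires m_ice L_f = 345.7·334 = 115464 J.
14980 J < 115464 J, so only part of the ice melts and the system sits at 0 °C.
m_melt = 14980 / L_f = 44.85 g.

m_melted ≈ 44.9 g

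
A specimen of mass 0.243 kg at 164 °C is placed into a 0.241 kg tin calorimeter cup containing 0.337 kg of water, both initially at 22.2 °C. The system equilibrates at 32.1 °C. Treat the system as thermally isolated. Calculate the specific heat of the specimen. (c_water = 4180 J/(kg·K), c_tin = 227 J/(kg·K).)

c ≈ 452 J/(kg·K)

Taking heat into each body as positive, Σ m c ΔT = 0:
0.243·c·(32.1 − 164) + 0.337·4180·(32.1 − 22.2) + 0.241·227·(32.1 − 22.2) = 0
-32.05 c = -14487
c = -14487/-32.05 ≈ 452 J/(kg·K)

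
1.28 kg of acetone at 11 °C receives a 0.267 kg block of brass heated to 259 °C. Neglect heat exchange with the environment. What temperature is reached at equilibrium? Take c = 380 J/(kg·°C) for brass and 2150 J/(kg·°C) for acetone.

Heat gained plus heat lost sum to zero:
0.267*380*(T − 259) + 1.28*2150*(T − 11) = 0
101.46(T − 259) + 2752(T − 11) = 0
(101.46 + 2752) T = 101.46*259 + 2752*11
T = 56550/2853.5 ≈ 19.82 °C

T_f ≈ 19.8 °C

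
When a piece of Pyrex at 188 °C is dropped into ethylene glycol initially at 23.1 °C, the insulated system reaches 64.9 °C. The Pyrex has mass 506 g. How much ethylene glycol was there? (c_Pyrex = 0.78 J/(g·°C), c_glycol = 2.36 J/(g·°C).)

m ≈ 493 g

|Q_Pyrex| = |Q_glycol|:
506×0.78×(188 − 64.9) = m×2.36×(64.9 − 23.1)
98.65 m = 48585  ⇒  m ≈ 492.5 g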